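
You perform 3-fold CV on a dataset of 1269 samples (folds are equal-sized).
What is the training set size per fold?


Each validation fold has 1269/3 = 423 samples. Training set = 1269 - 423 = 846.

846


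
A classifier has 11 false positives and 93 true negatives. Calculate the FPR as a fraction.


FPR = FP / (FP + TN) = 11 / 104 = 11/104.

11/104


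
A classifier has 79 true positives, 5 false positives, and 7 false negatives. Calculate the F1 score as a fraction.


Precision = 79/84 = 79/84. Recall = 79/86 = 79/86. F1 = 2*P*R/(P+R) = 79/85.

79/85


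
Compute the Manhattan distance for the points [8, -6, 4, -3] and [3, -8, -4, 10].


d = sum of absolute differences: |8-3|=5 + |-6--8|=2 + |4--4|=8 + |-3-10|=13 = 28.

28


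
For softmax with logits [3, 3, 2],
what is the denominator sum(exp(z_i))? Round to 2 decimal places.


Denom = e^3=20.0855 + e^3=20.0855 + e^2=7.3891. Sum = 47.5601, which rounds to 47.56.

47.56


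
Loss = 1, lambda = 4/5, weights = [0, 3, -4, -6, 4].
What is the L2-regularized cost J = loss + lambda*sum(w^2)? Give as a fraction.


L2 sq norm = sum(w^2) = 77. J = 1 + 4/5 * 77 = 313/5.

313/5


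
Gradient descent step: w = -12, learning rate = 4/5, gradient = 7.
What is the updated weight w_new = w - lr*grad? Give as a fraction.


w_new = -12 - 4/5 * 7 = -12 - 28/5 = -88/5.

-88/5


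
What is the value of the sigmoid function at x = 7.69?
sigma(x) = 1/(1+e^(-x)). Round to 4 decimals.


sigma(7.69) = 1/(1+e^(-7.69)) = 1/(1+0.000457) = 1/1.000457 = 0.9995.

0.9995


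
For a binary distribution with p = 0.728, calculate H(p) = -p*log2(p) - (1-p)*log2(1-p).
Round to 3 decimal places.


H = -0.728*log2(0.728) - 0.272*log2(0.272) = 0.844.

0.844


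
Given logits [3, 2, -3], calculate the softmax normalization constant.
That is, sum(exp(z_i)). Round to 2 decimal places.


Denom = e^3=20.0855 + e^2=7.3891 + e^-3=0.0498. Sum = 27.5244, which rounds to 27.52.

27.52


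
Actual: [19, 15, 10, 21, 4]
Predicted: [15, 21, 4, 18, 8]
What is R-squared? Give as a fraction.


Mean(y) = 69/5. SS_res = 113. SS_tot = 954/5. R^2 = 1 - 113/(954/5) = 389/954.

389/954


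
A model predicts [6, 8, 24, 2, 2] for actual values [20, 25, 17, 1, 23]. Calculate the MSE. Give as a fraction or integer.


MSE = (1/5) * ((20-6)^2=196 + (25-8)^2=289 + (17-24)^2=49 + (1-2)^2=1 + (23-2)^2=441). Sum = 976. MSE = 976/5.

976/5


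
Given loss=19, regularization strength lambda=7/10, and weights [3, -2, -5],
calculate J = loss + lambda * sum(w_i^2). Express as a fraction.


L2 sq norm = sum(w^2) = 38. J = 19 + 7/10 * 38 = 228/5.

228/5


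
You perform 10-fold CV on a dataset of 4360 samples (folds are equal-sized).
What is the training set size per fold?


Each validation fold has 4360/10 = 436 samples. Training set = 4360 - 436 = 3924.

3924


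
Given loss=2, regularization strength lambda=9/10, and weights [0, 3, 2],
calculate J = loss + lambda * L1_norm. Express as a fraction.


L1 norm = sum(|w|) = 5. J = 2 + 9/10 * 5 = 13/2.

13/2


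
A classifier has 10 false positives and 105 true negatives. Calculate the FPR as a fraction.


FPR = FP / (FP + TN) = 10 / 115 = 2/23.

2/23


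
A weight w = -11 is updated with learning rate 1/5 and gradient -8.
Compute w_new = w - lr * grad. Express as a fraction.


w_new = -11 - 1/5 * -8 = -11 - -8/5 = -47/5.

-47/5


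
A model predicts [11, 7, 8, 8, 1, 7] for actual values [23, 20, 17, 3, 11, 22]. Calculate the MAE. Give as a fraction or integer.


MAE = (1/6) * (|23-11|=12 + |20-7|=13 + |17-8|=9 + |3-8|=5 + |11-1|=10 + |22-7|=15). Sum = 64. MAE = 32/3.

32/3


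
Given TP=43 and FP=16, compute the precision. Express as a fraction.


Precision = TP / (TP + FP) = 43 / 59 = 43/59.

43/59


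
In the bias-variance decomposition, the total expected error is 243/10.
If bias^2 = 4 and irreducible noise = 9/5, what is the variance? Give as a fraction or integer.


Total error = bias^2 + variance + irreducible noise. So variance = 243/10 - 4 - 9/5 = 37/2.

37/2


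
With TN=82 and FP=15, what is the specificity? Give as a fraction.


Specificity = TN / (TN + FP) = 82 / 97 = 82/97.

82/97


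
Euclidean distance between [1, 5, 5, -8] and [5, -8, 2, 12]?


d = sqrt(sum of squared differences). (1-5)^2=16, (5--8)^2=169, (5-2)^2=9, (-8-12)^2=400. Sum = 594.

sqrt(594)


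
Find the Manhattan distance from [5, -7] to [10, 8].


d = sum of absolute differences: |5-10|=5 + |-7-8|=15 = 20.

20


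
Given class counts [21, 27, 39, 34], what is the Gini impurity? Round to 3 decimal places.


Total = 121. Proportions: 21/121, 27/121, 39/121, 34/121. sum(p_i^2) = 0.2628. Gini = 1 - 0.2628 = 0.7372, which rounds to 0.737.

0.737


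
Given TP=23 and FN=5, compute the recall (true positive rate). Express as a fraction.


Recall = TP / (TP + FN) = 23 / 28 = 23/28.

23/28


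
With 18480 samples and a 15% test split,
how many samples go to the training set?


Test set = 18480 * 15% = 2772. Training set = 18480 - 2772 = 15708.

15708


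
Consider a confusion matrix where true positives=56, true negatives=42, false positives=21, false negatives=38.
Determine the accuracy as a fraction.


Accuracy = (TP + TN) / (TP + TN + FP + FN) = (56 + 42) / 157 = 98/157.

98/157


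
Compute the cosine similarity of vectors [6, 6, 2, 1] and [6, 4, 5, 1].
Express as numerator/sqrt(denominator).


dot = 71. |a|^2 = 77, |b|^2 = 78. cos = 71/sqrt(6006).

71/sqrt(6006)


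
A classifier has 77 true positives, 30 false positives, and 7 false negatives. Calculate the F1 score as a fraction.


Precision = 77/107 = 77/107. Recall = 77/84 = 11/12. F1 = 2*P*R/(P+R) = 154/191.

154/191


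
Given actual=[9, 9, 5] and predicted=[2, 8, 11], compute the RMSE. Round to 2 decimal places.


MSE = 28.6667. RMSE = sqrt(28.6667) = 5.35.

5.35


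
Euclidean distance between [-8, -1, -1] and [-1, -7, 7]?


d = sqrt(sum of squared differences). (-8--1)^2=49, (-1--7)^2=36, (-1-7)^2=64. Sum = 149.

sqrt(149)


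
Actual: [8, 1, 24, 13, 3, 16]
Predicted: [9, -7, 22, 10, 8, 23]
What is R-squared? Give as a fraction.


Mean(y) = 65/6. SS_res = 152. SS_tot = 2225/6. R^2 = 1 - 152/(2225/6) = 1313/2225.

1313/2225


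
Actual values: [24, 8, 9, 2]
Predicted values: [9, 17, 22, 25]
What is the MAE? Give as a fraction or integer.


MAE = (1/4) * (|24-9|=15 + |8-17|=9 + |9-22|=13 + |2-25|=23). Sum = 60. MAE = 15.

15


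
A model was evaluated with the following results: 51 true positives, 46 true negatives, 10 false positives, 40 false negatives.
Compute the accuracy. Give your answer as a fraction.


Accuracy = (TP + TN) / (TP + TN + FP + FN) = (51 + 46) / 147 = 97/147.

97/147


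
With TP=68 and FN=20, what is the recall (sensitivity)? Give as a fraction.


Recall = TP / (TP + FN) = 68 / 88 = 17/22.

17/22


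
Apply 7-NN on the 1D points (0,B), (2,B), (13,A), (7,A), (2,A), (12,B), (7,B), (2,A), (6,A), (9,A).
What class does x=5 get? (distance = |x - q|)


Distances: |0-5|=5, |2-5|=3, |13-5|=8, |7-5|=2, |2-5|=3, |12-5|=7, |7-5|=2, |2-5|=3, |6-5|=1, |9-5|=4. 7 nearest: (6,A), (7,A), (7,B), (2,A), (2,A), (2,B), (9,A). Counts: {'A': 5, 'B': 2}. Majority class: A.

A


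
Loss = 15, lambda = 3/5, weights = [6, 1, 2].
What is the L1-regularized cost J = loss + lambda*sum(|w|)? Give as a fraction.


L1 norm = sum(|w|) = 9. J = 15 + 3/5 * 9 = 102/5.

102/5


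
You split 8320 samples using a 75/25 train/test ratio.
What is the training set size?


Test set = 8320 * 25% = 2080. Training set = 8320 - 2080 = 6240.

6240


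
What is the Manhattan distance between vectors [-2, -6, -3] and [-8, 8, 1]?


d = sum of absolute differences: |-2--8|=6 + |-6-8|=14 + |-3-1|=4 = 24.

24


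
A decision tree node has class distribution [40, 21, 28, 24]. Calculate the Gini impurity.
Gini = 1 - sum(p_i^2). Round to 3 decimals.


Total = 113. Proportions: 40/113, 21/113, 28/113, 24/113. sum(p_i^2) = 0.2663. Gini = 1 - 0.2663 = 0.7337, which rounds to 0.734.

0.734


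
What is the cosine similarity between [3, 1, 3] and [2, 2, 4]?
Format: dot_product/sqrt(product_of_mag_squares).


dot = 20. |a|^2 = 19, |b|^2 = 24. cos = 20/sqrt(456).

20/sqrt(456)


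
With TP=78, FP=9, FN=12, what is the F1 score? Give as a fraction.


Precision = 78/87 = 26/29. Recall = 78/90 = 13/15. F1 = 2*P*R/(P+R) = 52/59.

52/59


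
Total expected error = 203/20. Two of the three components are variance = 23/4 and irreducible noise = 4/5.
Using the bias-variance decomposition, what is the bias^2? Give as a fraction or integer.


Total error = bias^2 + variance + irreducible noise. So bias^2 = 203/20 - 23/4 - 4/5 = 18/5.

18/5


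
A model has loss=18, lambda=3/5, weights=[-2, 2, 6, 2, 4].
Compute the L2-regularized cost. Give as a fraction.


L2 sq norm = sum(w^2) = 64. J = 18 + 3/5 * 64 = 282/5.

282/5


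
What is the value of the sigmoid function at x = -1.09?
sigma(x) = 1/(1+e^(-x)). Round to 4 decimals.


sigma(-1.09) = 1/(1+e^(1.09)) = 1/(1+2.974274) = 1/3.974274 = 0.2516.

0.2516


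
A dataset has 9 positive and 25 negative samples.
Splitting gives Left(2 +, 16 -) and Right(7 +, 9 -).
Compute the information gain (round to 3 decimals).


H(parent) = 0.8338. H(left) = 0.5033, H(right) = 0.9887. Weighted = (18/34)*0.5033 + (16/34)*0.9887 = 0.7317. IG = 0.8338 - 0.7317 = 0.1021, which rounds to 0.102.

0.102


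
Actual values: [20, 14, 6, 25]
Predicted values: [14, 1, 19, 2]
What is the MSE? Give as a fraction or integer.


MSE = (1/4) * ((20-14)^2=36 + (14-1)^2=169 + (6-19)^2=169 + (25-2)^2=529). Sum = 903. MSE = 903/4.

903/4


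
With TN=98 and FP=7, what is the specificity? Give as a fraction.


Specificity = TN / (TN + FP) = 98 / 105 = 14/15.

14/15


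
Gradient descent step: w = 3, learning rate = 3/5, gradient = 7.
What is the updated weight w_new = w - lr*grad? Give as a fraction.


w_new = 3 - 3/5 * 7 = 3 - 21/5 = -6/5.

-6/5


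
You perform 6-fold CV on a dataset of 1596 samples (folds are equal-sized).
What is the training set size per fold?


Each validation fold has 1596/6 = 266 samples. Training set = 1596 - 266 = 1330.

1330


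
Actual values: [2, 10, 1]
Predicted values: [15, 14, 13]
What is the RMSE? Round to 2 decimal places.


MSE = 109.6667. RMSE = sqrt(109.6667) = 10.47.

10.47


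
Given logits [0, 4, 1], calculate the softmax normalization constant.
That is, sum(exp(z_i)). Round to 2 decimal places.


Denom = e^0=1.0000 + e^4=54.5982 + e^1=2.7183. Sum = 58.3165, which rounds to 58.32.

58.32


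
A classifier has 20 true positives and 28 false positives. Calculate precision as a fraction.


Precision = TP / (TP + FP) = 20 / 48 = 5/12.

5/12


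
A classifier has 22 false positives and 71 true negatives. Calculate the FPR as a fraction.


FPR = FP / (FP + TN) = 22 / 93 = 22/93.

22/93


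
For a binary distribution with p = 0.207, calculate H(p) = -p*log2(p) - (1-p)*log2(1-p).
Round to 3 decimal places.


H = -0.207*log2(0.207) - 0.793*log2(0.793) = 0.736.

0.736


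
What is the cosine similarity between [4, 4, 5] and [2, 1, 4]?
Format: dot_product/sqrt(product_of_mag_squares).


dot = 32. |a|^2 = 57, |b|^2 = 21. cos = 32/sqrt(1197).

32/sqrt(1197)


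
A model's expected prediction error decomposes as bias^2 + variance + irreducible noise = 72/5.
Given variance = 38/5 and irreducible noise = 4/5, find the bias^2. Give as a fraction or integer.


Total error = bias^2 + variance + irreducible noise. So bias^2 = 72/5 - 38/5 - 4/5 = 6.

6


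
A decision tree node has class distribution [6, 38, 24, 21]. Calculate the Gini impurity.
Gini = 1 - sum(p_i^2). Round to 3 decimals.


Total = 89. Proportions: 6/89, 38/89, 24/89, 21/89. sum(p_i^2) = 0.3152. Gini = 1 - 0.3152 = 0.6848, which rounds to 0.685.

0.685


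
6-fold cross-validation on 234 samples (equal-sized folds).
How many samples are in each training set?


Each validation fold has 234/6 = 39 samples. Training set = 234 - 39 = 195.

195


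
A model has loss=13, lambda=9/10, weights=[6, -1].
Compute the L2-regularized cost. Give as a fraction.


L2 sq norm = sum(w^2) = 37. J = 13 + 9/10 * 37 = 463/10.

463/10


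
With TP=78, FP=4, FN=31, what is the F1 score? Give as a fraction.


Precision = 78/82 = 39/41. Recall = 78/109 = 78/109. F1 = 2*P*R/(P+R) = 156/191.

156/191


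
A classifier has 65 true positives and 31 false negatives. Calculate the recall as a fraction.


Recall = TP / (TP + FN) = 65 / 96 = 65/96.

65/96


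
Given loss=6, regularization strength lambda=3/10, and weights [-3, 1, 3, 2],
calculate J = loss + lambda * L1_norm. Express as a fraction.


L1 norm = sum(|w|) = 9. J = 6 + 3/10 * 9 = 87/10.

87/10


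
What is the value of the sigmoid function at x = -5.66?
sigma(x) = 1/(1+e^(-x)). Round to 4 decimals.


sigma(-5.66) = 1/(1+e^(5.66)) = 1/(1+287.148643) = 1/288.148643 = 0.0035.

0.0035


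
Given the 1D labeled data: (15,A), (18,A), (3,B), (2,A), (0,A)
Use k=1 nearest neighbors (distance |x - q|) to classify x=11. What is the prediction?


Distances: |15-11|=4, |18-11|=7, |3-11|=8, |2-11|=9, |0-11|=11. 1 nearest: (15,A). Counts: {'A': 1}. Majority class: A.

A


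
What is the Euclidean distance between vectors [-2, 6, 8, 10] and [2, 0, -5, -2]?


d = sqrt(sum of squared differences). (-2-2)^2=16, (6-0)^2=36, (8--5)^2=169, (10--2)^2=144. Sum = 365.

sqrt(365)


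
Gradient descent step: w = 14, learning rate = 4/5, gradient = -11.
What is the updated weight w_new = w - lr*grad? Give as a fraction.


w_new = 14 - 4/5 * -11 = 14 - -44/5 = 114/5.

114/5


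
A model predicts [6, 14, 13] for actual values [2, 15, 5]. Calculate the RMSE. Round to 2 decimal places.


MSE = 27.0000. RMSE = sqrt(27.0000) = 5.20.

5.20


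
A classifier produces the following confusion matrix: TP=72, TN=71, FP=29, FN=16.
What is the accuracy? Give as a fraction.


Accuracy = (TP + TN) / (TP + TN + FP + FN) = (72 + 71) / 188 = 143/188.

143/188


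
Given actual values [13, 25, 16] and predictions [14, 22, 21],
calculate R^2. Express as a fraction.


Mean(y) = 18. SS_res = 35. SS_tot = 78. R^2 = 1 - 35/(78) = 43/78.

43/78


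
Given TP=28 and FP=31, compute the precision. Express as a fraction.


Precision = TP / (TP + FP) = 28 / 59 = 28/59.

28/59


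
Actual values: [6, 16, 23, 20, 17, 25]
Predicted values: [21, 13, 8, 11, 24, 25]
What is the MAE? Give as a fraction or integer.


MAE = (1/6) * (|6-21|=15 + |16-13|=3 + |23-8|=15 + |20-11|=9 + |17-24|=7 + |25-25|=0). Sum = 49. MAE = 49/6.

49/6


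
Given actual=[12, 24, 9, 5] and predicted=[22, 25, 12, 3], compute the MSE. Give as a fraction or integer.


MSE = (1/4) * ((12-22)^2=100 + (24-25)^2=1 + (9-12)^2=9 + (5-3)^2=4). Sum = 114. MSE = 57/2.

57/2


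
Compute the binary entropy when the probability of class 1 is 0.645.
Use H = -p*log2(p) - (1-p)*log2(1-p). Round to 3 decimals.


H = -0.645*log2(0.645) - 0.355*log2(0.355) = 0.938.

0.938


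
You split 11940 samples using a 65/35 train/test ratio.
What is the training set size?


Test set = 11940 * 35% = 4179. Training set = 11940 - 4179 = 7761.

7761


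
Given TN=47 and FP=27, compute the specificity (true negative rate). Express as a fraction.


Specificity = TN / (TN + FP) = 47 / 74 = 47/74.

47/74


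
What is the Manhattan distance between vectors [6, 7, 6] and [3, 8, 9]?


d = sum of absolute differences: |6-3|=3 + |7-8|=1 + |6-9|=3 = 7.

7


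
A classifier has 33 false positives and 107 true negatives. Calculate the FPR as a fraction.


FPR = FP / (FP + TN) = 33 / 140 = 33/140.

33/140


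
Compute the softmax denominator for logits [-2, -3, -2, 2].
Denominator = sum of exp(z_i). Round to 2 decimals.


Denom = e^-2=0.1353 + e^-3=0.0498 + e^-2=0.1353 + e^2=7.3891. Sum = 7.7095, which rounds to 7.71.

7.71


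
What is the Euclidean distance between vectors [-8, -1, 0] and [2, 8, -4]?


d = sqrt(sum of squared differences). (-8-2)^2=100, (-1-8)^2=81, (0--4)^2=16. Sum = 197.

sqrt(197)


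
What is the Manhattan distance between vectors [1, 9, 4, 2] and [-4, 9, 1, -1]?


d = sum of absolute differences: |1--4|=5 + |9-9|=0 + |4-1|=3 + |2--1|=3 = 11.

11


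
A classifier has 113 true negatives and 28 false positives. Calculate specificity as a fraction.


Specificity = TN / (TN + FP) = 113 / 141 = 113/141.

113/141


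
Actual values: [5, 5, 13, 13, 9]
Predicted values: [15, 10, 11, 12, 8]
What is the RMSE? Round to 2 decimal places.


MSE = 26.2000. RMSE = sqrt(26.2000) = 5.12.

5.12


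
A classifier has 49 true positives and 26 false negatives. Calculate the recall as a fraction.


Recall = TP / (TP + FN) = 49 / 75 = 49/75.

49/75


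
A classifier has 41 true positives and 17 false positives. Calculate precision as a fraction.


Precision = TP / (TP + FP) = 41 / 58 = 41/58.

41/58


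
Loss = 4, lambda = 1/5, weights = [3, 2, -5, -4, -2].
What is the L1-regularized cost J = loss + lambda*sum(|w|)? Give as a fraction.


L1 norm = sum(|w|) = 16. J = 4 + 1/5 * 16 = 36/5.

36/5


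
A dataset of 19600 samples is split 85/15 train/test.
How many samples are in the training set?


Test set = 19600 * 15% = 2940. Training set = 19600 - 2940 = 16660.

16660


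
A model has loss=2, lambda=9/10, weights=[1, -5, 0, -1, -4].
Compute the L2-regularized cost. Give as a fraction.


L2 sq norm = sum(w^2) = 43. J = 2 + 9/10 * 43 = 407/10.

407/10


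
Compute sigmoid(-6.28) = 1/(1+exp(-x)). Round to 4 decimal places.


sigma(-6.28) = 1/(1+e^(6.28)) = 1/(1+533.788664) = 1/534.788664 = 0.0019.

0.0019


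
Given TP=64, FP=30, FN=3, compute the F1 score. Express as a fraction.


Precision = 64/94 = 32/47. Recall = 64/67 = 64/67. F1 = 2*P*R/(P+R) = 128/161.

128/161


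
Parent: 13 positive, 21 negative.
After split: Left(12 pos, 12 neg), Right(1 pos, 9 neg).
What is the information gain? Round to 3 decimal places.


H(parent) = 0.9597. H(left) = 1.0000, H(right) = 0.4690. Weighted = (24/34)*1.0000 + (10/34)*0.4690 = 0.8438. IG = 0.9597 - 0.8438 = 0.1159, which rounds to 0.116.

0.116


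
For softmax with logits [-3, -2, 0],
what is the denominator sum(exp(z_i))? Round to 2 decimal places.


Denom = e^-3=0.0498 + e^-2=0.1353 + e^0=1.0000. Sum = 1.1851, which rounds to 1.19.

1.19


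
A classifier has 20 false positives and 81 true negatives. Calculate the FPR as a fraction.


FPR = FP / (FP + TN) = 20 / 101 = 20/101.

20/101


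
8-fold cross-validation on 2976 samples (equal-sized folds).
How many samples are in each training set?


Each validation fold has 2976/8 = 372 samples. Training set = 2976 - 372 = 2604.

2604


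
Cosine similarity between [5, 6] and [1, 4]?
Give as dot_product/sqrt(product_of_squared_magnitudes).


dot = 29. |a|^2 = 61, |b|^2 = 17. cos = 29/sqrt(1037).

29/sqrt(1037)


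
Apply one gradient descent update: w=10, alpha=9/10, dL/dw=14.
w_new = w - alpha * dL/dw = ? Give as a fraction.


w_new = 10 - 9/10 * 14 = 10 - 63/5 = -13/5.

-13/5


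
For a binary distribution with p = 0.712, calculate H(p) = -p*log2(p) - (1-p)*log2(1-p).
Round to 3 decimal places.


H = -0.712*log2(0.712) - 0.288*log2(0.288) = 0.866.

0.866


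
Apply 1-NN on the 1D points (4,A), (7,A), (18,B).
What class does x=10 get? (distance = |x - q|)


Distances: |4-10|=6, |7-10|=3, |18-10|=8. 1 nearest: (7,A). Counts: {'A': 1}. Majority class: A.

A


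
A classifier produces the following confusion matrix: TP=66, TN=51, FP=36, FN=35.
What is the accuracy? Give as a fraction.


Accuracy = (TP + TN) / (TP + TN + FP + FN) = (66 + 51) / 188 = 117/188.

117/188


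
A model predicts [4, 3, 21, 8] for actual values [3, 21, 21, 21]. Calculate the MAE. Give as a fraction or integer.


MAE = (1/4) * (|3-4|=1 + |21-3|=18 + |21-21|=0 + |21-8|=13). Sum = 32. MAE = 8.

8


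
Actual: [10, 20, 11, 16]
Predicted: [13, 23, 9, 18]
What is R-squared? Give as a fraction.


Mean(y) = 57/4. SS_res = 26. SS_tot = 259/4. R^2 = 1 - 26/(259/4) = 155/259.

155/259


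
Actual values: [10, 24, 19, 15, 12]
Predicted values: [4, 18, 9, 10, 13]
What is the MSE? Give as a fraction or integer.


MSE = (1/5) * ((10-4)^2=36 + (24-18)^2=36 + (19-9)^2=100 + (15-10)^2=25 + (12-13)^2=1). Sum = 198. MSE = 198/5.

198/5


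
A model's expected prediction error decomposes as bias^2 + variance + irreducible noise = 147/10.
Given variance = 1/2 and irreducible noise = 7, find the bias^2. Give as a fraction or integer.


Total error = bias^2 + variance + irreducible noise. So bias^2 = 147/10 - 1/2 - 7 = 36/5.

36/5


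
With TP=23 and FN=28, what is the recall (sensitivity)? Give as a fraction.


Recall = TP / (TP + FN) = 23 / 51 = 23/51.

23/51


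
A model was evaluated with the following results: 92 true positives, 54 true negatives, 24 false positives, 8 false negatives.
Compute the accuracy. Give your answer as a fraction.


Accuracy = (TP + TN) / (TP + TN + FP + FN) = (92 + 54) / 178 = 73/89.

73/89


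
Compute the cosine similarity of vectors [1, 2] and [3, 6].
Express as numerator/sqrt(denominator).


dot = 15. |a|^2 = 5, |b|^2 = 45. cos = 15/sqrt(225).

15/sqrt(225)


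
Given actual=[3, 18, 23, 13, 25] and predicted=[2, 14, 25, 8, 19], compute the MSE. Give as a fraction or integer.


MSE = (1/5) * ((3-2)^2=1 + (18-14)^2=16 + (23-25)^2=4 + (13-8)^2=25 + (25-19)^2=36). Sum = 82. MSE = 82/5.

82/5


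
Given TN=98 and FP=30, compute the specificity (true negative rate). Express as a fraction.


Specificity = TN / (TN + FP) = 98 / 128 = 49/64.

49/64


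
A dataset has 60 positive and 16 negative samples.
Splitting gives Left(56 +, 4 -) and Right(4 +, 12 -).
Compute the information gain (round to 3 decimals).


H(parent) = 0.7425. H(left) = 0.3534, H(right) = 0.8113. Weighted = (60/76)*0.3534 + (16/76)*0.8113 = 0.4498. IG = 0.7425 - 0.4498 = 0.2927, which rounds to 0.293.

0.293


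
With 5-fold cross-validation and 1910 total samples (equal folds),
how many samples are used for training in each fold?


Each validation fold has 1910/5 = 382 samples. Training set = 1910 - 382 = 1528.

1528


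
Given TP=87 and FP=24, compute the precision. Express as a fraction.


Precision = TP / (TP + FP) = 87 / 111 = 29/37.

29/37


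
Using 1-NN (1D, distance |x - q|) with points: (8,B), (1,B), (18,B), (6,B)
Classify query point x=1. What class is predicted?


Distances: |8-1|=7, |1-1|=0, |18-1|=17, |6-1|=5. 1 nearest: (1,B). Counts: {'B': 1}. Majority class: B.

B


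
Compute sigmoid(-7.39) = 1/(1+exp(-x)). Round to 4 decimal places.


sigma(-7.39) = 1/(1+e^(7.39)) = 1/(1+1619.706113) = 1/1620.706113 = 0.0006.

0.0006


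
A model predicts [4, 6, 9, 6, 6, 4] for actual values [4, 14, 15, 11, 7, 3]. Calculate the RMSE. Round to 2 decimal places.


MSE = 21.1667. RMSE = sqrt(21.1667) = 4.60.

4.60


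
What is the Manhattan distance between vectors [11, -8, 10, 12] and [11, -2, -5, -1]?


d = sum of absolute differences: |11-11|=0 + |-8--2|=6 + |10--5|=15 + |12--1|=13 = 34.

34


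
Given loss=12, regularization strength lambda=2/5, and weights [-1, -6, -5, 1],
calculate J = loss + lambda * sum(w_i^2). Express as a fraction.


L2 sq norm = sum(w^2) = 63. J = 12 + 2/5 * 63 = 186/5.

186/5


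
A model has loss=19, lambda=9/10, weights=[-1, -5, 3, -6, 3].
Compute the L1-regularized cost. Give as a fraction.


L1 norm = sum(|w|) = 18. J = 19 + 9/10 * 18 = 176/5.

176/5


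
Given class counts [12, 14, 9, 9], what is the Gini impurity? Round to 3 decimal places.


Total = 44. Proportions: 12/44, 14/44, 9/44, 9/44. sum(p_i^2) = 0.2593. Gini = 1 - 0.2593 = 0.7407, which rounds to 0.741.

0.741


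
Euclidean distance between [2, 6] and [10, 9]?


d = sqrt(sum of squared differences). (2-10)^2=64, (6-9)^2=9. Sum = 73.

sqrt(73)


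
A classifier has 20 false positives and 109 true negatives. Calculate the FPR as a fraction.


FPR = FP / (FP + TN) = 20 / 129 = 20/129.

20/129


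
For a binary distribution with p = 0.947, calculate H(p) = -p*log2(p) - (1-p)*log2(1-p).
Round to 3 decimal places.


H = -0.947*log2(0.947) - 0.053*log2(0.053) = 0.299.

0.299


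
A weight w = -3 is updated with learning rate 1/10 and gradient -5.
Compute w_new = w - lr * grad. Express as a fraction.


w_new = -3 - 1/10 * -5 = -3 - -1/2 = -5/2.

-5/2


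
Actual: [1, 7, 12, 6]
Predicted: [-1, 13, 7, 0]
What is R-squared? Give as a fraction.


Mean(y) = 13/2. SS_res = 101. SS_tot = 61. R^2 = 1 - 101/(61) = -40/61.

-40/61


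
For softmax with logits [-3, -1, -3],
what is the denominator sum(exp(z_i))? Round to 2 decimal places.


Denom = e^-3=0.0498 + e^-1=0.3679 + e^-3=0.0498. Sum = 0.4675, which rounds to 0.47.

0.47


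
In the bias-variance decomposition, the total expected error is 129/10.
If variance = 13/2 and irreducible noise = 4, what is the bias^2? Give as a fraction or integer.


Total error = bias^2 + variance + irreducible noise. So bias^2 = 129/10 - 13/2 - 4 = 12/5.

12/5


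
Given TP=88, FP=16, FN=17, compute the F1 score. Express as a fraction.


Precision = 88/104 = 11/13. Recall = 88/105 = 88/105. F1 = 2*P*R/(P+R) = 16/19.

16/19


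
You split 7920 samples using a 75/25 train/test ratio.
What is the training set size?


Test set = 7920 * 25% = 1980. Training set = 7920 - 1980 = 5940.

5940


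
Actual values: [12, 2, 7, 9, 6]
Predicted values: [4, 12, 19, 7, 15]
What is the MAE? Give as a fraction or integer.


MAE = (1/5) * (|12-4|=8 + |2-12|=10 + |7-19|=12 + |9-7|=2 + |6-15|=9). Sum = 41. MAE = 41/5.

41/5


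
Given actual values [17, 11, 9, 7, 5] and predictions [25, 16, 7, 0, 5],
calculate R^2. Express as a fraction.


Mean(y) = 49/5. SS_res = 142. SS_tot = 424/5. R^2 = 1 - 142/(424/5) = -143/212.

-143/212


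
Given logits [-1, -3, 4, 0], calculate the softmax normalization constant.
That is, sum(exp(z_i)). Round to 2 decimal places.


Denom = e^-1=0.3679 + e^-3=0.0498 + e^4=54.5982 + e^0=1.0000. Sum = 56.0159, which rounds to 56.02.

56.02


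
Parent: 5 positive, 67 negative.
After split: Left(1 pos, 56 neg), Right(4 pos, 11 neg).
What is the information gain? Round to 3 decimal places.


H(parent) = 0.3638. H(left) = 0.1274, H(right) = 0.8366. Weighted = (57/72)*0.1274 + (15/72)*0.8366 = 0.2752. IG = 0.3638 - 0.2752 = 0.0886, which rounds to 0.089.

0.089


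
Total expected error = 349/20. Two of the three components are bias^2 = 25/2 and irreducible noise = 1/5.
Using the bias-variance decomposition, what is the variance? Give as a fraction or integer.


Total error = bias^2 + variance + irreducible noise. So variance = 349/20 - 25/2 - 1/5 = 19/4.

19/4


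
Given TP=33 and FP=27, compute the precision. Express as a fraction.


Precision = TP / (TP + FP) = 33 / 60 = 11/20.

11/20


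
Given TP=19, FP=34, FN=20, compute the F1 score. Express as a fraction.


Precision = 19/53 = 19/53. Recall = 19/39 = 19/39. F1 = 2*P*R/(P+R) = 19/46.

19/46


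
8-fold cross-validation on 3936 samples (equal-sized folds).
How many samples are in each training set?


Each validation fold has 3936/8 = 492 samples. Training set = 3936 - 492 = 3444.

3444


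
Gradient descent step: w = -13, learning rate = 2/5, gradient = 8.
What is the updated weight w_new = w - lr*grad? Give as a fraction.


w_new = -13 - 2/5 * 8 = -13 - 16/5 = -81/5.

-81/5


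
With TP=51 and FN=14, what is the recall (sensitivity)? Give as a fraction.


Recall = TP / (TP + FN) = 51 / 65 = 51/65.

51/65


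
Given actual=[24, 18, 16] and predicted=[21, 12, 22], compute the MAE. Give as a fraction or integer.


MAE = (1/3) * (|24-21|=3 + |18-12|=6 + |16-22|=6). Sum = 15. MAE = 5.

5


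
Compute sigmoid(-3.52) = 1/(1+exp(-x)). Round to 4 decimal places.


sigma(-3.52) = 1/(1+e^(3.52)) = 1/(1+33.784428) = 1/34.784428 = 0.0287.

0.0287


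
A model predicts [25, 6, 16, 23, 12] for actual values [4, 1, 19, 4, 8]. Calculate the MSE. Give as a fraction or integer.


MSE = (1/5) * ((4-25)^2=441 + (1-6)^2=25 + (19-16)^2=9 + (4-23)^2=361 + (8-12)^2=16). Sum = 852. MSE = 852/5.

852/5


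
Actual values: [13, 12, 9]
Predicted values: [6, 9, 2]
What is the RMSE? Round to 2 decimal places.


MSE = 35.6667. RMSE = sqrt(35.6667) = 5.97.

5.97


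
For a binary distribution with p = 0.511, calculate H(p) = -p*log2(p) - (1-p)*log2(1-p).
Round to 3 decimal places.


H = -0.511*log2(0.511) - 0.489*log2(0.489) = 1.000.

1.000


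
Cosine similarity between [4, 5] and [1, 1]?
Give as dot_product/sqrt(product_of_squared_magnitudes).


dot = 9. |a|^2 = 41, |b|^2 = 2. cos = 9/sqrt(82).

9/sqrt(82)


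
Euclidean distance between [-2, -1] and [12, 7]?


d = sqrt(sum of squared differences). (-2-12)^2=196, (-1-7)^2=64. Sum = 260.

sqrt(260)


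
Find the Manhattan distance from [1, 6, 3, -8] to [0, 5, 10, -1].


d = sum of absolute differences: |1-0|=1 + |6-5|=1 + |3-10|=7 + |-8--1|=7 = 16.

16


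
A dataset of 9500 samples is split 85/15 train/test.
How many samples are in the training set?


Test set = 9500 * 15% = 1425. Training set = 9500 - 1425 = 8075.

8075


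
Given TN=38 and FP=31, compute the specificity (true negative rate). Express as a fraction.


Specificity = TN / (TN + FP) = 38 / 69 = 38/69.

38/69


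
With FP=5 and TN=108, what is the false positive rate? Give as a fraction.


FPR = FP / (FP + TN) = 5 / 113 = 5/113.

5/113


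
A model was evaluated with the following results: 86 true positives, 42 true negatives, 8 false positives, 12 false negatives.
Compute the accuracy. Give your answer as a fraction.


Accuracy = (TP + TN) / (TP + TN + FP + FN) = (86 + 42) / 148 = 32/37.

32/37


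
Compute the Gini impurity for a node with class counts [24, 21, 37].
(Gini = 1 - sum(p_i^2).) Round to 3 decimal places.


Total = 82. Proportions: 24/82, 21/82, 37/82. sum(p_i^2) = 0.3548. Gini = 1 - 0.3548 = 0.6452, which rounds to 0.645.

0.645


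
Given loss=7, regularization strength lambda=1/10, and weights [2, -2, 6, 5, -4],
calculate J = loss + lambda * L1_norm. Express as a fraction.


L1 norm = sum(|w|) = 19. J = 7 + 1/10 * 19 = 89/10.

89/10


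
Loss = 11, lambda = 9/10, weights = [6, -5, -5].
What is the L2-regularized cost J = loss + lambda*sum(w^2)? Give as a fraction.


L2 sq norm = sum(w^2) = 86. J = 11 + 9/10 * 86 = 442/5.

442/5


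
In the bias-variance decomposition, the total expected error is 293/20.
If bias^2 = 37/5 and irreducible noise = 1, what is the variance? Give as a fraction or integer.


Total error = bias^2 + variance + irreducible noise. So variance = 293/20 - 37/5 - 1 = 25/4.

25/4


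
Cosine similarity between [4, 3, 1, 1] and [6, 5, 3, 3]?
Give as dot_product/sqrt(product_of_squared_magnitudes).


dot = 45. |a|^2 = 27, |b|^2 = 79. cos = 45/sqrt(2133).

45/sqrt(2133)


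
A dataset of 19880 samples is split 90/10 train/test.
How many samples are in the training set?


Test set = 19880 * 10% = 1988. Training set = 19880 - 1988 = 17892.

17892


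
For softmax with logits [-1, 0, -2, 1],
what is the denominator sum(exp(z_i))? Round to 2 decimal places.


Denom = e^-1=0.3679 + e^0=1.0000 + e^-2=0.1353 + e^1=2.7183. Sum = 4.2215, which rounds to 4.22.

4.22


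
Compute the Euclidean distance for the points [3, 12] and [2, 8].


d = sqrt(sum of squared differences). (3-2)^2=1, (12-8)^2=16. Sum = 17.

sqrt(17)


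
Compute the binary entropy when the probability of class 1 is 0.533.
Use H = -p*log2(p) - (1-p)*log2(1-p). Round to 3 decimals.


H = -0.533*log2(0.533) - 0.467*log2(0.467) = 0.997.

0.997


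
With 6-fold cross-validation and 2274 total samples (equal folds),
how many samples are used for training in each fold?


Each validation fold has 2274/6 = 379 samples. Training set = 2274 - 379 = 1895.

1895


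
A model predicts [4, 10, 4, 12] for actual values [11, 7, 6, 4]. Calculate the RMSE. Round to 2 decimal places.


MSE = 31.5000. RMSE = sqrt(31.5000) = 5.61.

5.61


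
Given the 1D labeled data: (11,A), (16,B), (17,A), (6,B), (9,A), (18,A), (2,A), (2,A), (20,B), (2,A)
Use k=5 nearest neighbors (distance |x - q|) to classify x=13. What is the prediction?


Distances: |11-13|=2, |16-13|=3, |17-13|=4, |6-13|=7, |9-13|=4, |18-13|=5, |2-13|=11, |2-13|=11, |20-13|=7, |2-13|=11. 5 nearest: (11,A), (16,B), (17,A), (9,A), (18,A). Counts: {'A': 4, 'B': 1}. Majority class: A.

A


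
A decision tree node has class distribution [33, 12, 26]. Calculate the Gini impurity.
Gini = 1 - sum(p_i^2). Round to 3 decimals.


Total = 71. Proportions: 33/71, 12/71, 26/71. sum(p_i^2) = 0.3787. Gini = 1 - 0.3787 = 0.6213, which rounds to 0.621.

0.621


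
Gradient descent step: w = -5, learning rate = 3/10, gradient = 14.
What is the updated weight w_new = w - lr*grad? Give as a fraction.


w_new = -5 - 3/10 * 14 = -5 - 21/5 = -46/5.

-46/5


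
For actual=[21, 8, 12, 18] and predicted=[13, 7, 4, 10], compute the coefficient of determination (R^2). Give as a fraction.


Mean(y) = 59/4. SS_res = 193. SS_tot = 411/4. R^2 = 1 - 193/(411/4) = -361/411.

-361/411


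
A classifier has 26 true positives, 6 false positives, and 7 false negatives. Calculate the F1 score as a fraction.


Precision = 26/32 = 13/16. Recall = 26/33 = 26/33. F1 = 2*P*R/(P+R) = 4/5.

4/5


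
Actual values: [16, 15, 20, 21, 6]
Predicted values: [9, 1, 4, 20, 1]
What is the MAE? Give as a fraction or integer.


MAE = (1/5) * (|16-9|=7 + |15-1|=14 + |20-4|=16 + |21-20|=1 + |6-1|=5). Sum = 43. MAE = 43/5.

43/5


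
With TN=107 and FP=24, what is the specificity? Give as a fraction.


Specificity = TN / (TN + FP) = 107 / 131 = 107/131.

107/131


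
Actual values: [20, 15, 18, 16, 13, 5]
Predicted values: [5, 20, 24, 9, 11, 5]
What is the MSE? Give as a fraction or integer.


MSE = (1/6) * ((20-5)^2=225 + (15-20)^2=25 + (18-24)^2=36 + (16-9)^2=49 + (13-11)^2=4 + (5-5)^2=0). Sum = 339. MSE = 113/2.

113/2


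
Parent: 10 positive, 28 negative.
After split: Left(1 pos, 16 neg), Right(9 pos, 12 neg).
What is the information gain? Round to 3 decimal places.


H(parent) = 0.8315. H(left) = 0.3228, H(right) = 0.9852. Weighted = (17/38)*0.3228 + (21/38)*0.9852 = 0.6889. IG = 0.8315 - 0.6889 = 0.1426, which rounds to 0.143.

0.143


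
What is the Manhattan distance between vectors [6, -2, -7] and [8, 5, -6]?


d = sum of absolute differences: |6-8|=2 + |-2-5|=7 + |-7--6|=1 = 10.

10


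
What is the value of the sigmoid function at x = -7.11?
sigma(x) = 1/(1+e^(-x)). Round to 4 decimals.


sigma(-7.11) = 1/(1+e^(7.11)) = 1/(1+1224.147546) = 1/1225.147546 = 0.0008.

0.0008


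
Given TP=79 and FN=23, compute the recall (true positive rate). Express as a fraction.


Recall = TP / (TP + FN) = 79 / 102 = 79/102.

79/102


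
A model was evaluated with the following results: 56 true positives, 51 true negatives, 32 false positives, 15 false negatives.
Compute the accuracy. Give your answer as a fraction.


Accuracy = (TP + TN) / (TP + TN + FP + FN) = (56 + 51) / 154 = 107/154.

107/154


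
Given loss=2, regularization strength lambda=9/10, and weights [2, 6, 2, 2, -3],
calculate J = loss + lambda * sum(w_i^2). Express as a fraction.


L2 sq norm = sum(w^2) = 57. J = 2 + 9/10 * 57 = 533/10.

533/10


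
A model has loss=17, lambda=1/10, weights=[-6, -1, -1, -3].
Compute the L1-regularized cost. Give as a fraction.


L1 norm = sum(|w|) = 11. J = 17 + 1/10 * 11 = 181/10.

181/10


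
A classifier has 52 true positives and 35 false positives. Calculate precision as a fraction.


Precision = TP / (TP + FP) = 52 / 87 = 52/87.

52/87


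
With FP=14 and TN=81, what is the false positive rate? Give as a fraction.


FPR = FP / (FP + TN) = 14 / 95 = 14/95.

14/95


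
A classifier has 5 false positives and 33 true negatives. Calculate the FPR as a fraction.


FPR = FP / (FP + TN) = 5 / 38 = 5/38.

5/38


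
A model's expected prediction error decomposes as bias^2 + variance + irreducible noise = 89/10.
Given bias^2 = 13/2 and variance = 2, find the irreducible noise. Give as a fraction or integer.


Total error = bias^2 + variance + irreducible noise. So irreducible noise = 89/10 - 13/2 - 2 = 2/5.

2/5


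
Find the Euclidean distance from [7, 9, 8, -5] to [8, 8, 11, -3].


d = sqrt(sum of squared differences). (7-8)^2=1, (9-8)^2=1, (8-11)^2=9, (-5--3)^2=4. Sum = 15.

sqrt(15)


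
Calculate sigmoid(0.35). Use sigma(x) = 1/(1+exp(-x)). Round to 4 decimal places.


sigma(0.35) = 1/(1+e^(-0.35)) = 1/(1+0.704688) = 1/1.704688 = 0.5866.

0.5866


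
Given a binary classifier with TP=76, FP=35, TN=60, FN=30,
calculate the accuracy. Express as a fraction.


Accuracy = (TP + TN) / (TP + TN + FP + FN) = (76 + 60) / 201 = 136/201.

136/201


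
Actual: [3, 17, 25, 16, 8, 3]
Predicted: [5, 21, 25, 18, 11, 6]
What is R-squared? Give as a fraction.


Mean(y) = 12. SS_res = 42. SS_tot = 388. R^2 = 1 - 42/(388) = 173/194.

173/194


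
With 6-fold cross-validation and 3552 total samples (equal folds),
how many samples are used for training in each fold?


Each validation fold has 3552/6 = 592 samples. Training set = 3552 - 592 = 2960.

2960


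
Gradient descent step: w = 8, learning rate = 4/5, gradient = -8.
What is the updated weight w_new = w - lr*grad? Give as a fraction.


w_new = 8 - 4/5 * -8 = 8 - -32/5 = 72/5.

72/5


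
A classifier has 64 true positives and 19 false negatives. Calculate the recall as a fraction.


Recall = TP / (TP + FN) = 64 / 83 = 64/83.

64/83


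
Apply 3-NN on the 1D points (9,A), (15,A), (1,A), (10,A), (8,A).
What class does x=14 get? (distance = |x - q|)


Distances: |9-14|=5, |15-14|=1, |1-14|=13, |10-14|=4, |8-14|=6. 3 nearest: (15,A), (10,A), (9,A). Counts: {'A': 3}. Majority class: A.

A


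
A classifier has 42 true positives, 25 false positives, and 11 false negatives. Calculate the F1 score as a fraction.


Precision = 42/67 = 42/67. Recall = 42/53 = 42/53. F1 = 2*P*R/(P+R) = 7/10.

7/10


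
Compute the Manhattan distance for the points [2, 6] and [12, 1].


d = sum of absolute differences: |2-12|=10 + |6-1|=5 = 15.

15


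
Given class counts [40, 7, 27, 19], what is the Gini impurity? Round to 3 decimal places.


Total = 93. Proportions: 40/93, 7/93, 27/93, 19/93. sum(p_i^2) = 0.3167. Gini = 1 - 0.3167 = 0.6833, which rounds to 0.683.

0.683


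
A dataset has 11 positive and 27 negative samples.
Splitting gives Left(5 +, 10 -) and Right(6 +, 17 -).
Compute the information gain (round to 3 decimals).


H(parent) = 0.8680. H(left) = 0.9183, H(right) = 0.8281. Weighted = (15/38)*0.9183 + (23/38)*0.8281 = 0.8637. IG = 0.8680 - 0.8637 = 0.0043, which rounds to 0.004.

0.004


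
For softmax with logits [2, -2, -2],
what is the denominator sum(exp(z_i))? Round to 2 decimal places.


Denom = e^2=7.3891 + e^-2=0.1353 + e^-2=0.1353. Sum = 7.6597, which rounds to 7.66.

7.66


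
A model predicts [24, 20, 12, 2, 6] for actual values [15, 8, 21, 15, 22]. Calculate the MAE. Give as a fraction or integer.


MAE = (1/5) * (|15-24|=9 + |8-20|=12 + |21-12|=9 + |15-2|=13 + |22-6|=16). Sum = 59. MAE = 59/5.

59/5


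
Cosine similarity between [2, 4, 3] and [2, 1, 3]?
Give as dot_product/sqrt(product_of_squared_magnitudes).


dot = 17. |a|^2 = 29, |b|^2 = 14. cos = 17/sqrt(406).

17/sqrt(406)
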